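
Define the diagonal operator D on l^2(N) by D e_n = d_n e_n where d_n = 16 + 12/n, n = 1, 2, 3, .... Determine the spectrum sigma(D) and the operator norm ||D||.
sigma(D) = {16 + 12/n : n ≥ 1} ∪ {16}; ||D|| = 28

A bounded diagonal operator on l^2 with diagonal entries d_n has spectrum equal to the closure of {d_n : n ≥ 1}: every d_n is an eigenvalue (with eigenvector e_n), so {d_n} ⊂ sigma(D); the spectrum is closed, so its closure is too; and for lambda not in the closure, (D - lambda I) has bounded inverse (the diagonal entries 1/(d_n - lambda) are bounded). For our sequence d_n = 16 + 12/n, n = 1, 2, 3, ...:
  - {d_n} = {16 + 12/n : n ≥ 1}; the only limit point is 16
  - closure = {16 + 12/n : n ≥ 1} ∪ {16}
For the norm: a diagonal operator has ||D|| = sup_n |d_n|. Here d_n = 16 + 12/n is positive and decreasing, so sup_n |d_n| = d_1 = 16 + 12 = 28. So ||D|| = 28.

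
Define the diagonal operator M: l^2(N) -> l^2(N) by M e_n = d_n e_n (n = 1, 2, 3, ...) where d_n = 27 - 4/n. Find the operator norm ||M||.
||M|| = 27

For a diagonal operator on l^2 with entries d_n, ||M|| = sup_n |d_n|. Here d_1 = 23, d_2 = 25, ..., and d_n = 27 - 4/n increases monotonically toward 27. All terms lie in [23, 27), so |d_n| = d_n and the supremum is the limit 27, which is not attained by any individual d_n. Hence ||M|| = 27.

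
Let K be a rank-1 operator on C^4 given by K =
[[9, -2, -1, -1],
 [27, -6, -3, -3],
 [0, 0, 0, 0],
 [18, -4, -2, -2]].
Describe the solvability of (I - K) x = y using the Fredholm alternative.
(I - K) is singular (det(I - K) = 0, i.e. 1 ∈ sigma(K)). (I - K) x = y is solvable iff y ⊥ ker((I - K)^*) = span{(9, -2, -1, -1)}, i.e. iff 9y_1 - 2y_2 - y_3 - y_4 = 0. When solvable, the solutions are x = y + c·(1, 3, 0, 2), c arbitrary (ker(I - K) = span{(1, 3, 0, 2)}, dimension 1).

K has rank 1, so it is an outer product K = u v^T: every row of K is a multiple of one row vector. Reading off the entries, u = (1, 3, 0, 2) and v = (9, -2, -1, -1) (row i of K equals u_i·v^T). A rank-one matrix u v^T satisfies K u = u (v·u) and kills the (3)-dimensional subspace v^⊥, so its characteristic polynomial is lambda^3 (lambda - v·u) with v·u = tr K = 1. Hence the eigenvalues of I - K are 1 (multiplicity 3) and 1 - (1) = 0, so det(I - K) = 0. (Direct check: I - K =
[[-8, 2, 1, 1],
 [-27, 7, 3, 3],
 [0, 0, 1, 0],
 [-18, 4, 2, 3]]
has determinant 0.) So 1 is an eigenvalue of K and (I - K) is not invertible. The finite-dimensional Fredholm alternative says: either (I - K) is invertible, or ker(I - K) ≠ {0} and then range(I - K) = ker((I - K)^*)^⊥, with dim ker(I - K) = dim ker((I - K)^*). We are in the second case, so we need both kernels. Kernel of I - K: (I - K) u = u - u (v·u) = u - u = 0, so ker(I - K) = span{u} = span{(1, 3, 0, 2)} (it is exactly 1-dimensional because rank(I - K) = 3). Kernel of the adjoint: K is real, so (I - K)^* = I - K^T = I - v u^T, and (I - v u^T) v = v - v (u·v) = 0; hence ker((I - K)^*) = span{v} = span{(9, -2, -1, -1)}. Therefore (I - K) x = y is solvable iff <y, v> = 0, i.e. iff 9y_1 - 2y_2 - y_3 - y_4 = 0. When this holds, K y = u (v·y) = 0, so (I - K) y = y and x = y is a particular solution; the full solution set is the line x = y + c·u = y + c·(1, 3, 0, 2), c ∈ C.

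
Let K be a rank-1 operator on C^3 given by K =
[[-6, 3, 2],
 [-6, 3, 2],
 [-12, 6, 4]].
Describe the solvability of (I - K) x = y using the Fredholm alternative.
(I - K) is singular (det(I - K) = 0, i.e. 1 ∈ sigma(K)). (I - K) x = y is solvable iff y ⊥ ker((I - K)^*) = span{(-6, 3, 2)}, i.e. iff -6y_1 + 3y_2 + 2y_3 = 0. When solvable, the solutions are x = y + c·(1, 1, 2), c arbitrary (ker(I - K) = span{(1, 1, 2)}, dimension 1).

K has rank 1, so it is an outer product K = u v^T: every row of K is a multiple of one row vector. Reading off the entries, u = (1, 1, 2) and v = (-6, 3, 2) (row i of K equals u_i·v^T). A rank-one matrix u v^T satisfies K u = u (v·u) and kills the (2)-dimensional subspace v^⊥, so its characteristic polynomial is lambda^2 (lambda - v·u) with v·u = tr K = 1. Hence the eigenvalues of I - K are 1 (multiplicity 2) and 1 - (1) = 0, so det(I - K) = 0. (Direct check: I - K =
[[7, -3, -2],
 [6, -2, -2],
 [12, -6, -3]]
has determinant 0.) So 1 is an eigenvalue of K and (I - K) is not invertible. The finite-dimensional Fredholm alternative says: either (I - K) is invertible, or ker(I - K) ≠ {0} and then range(I - K) = ker((I - K)^*)^⊥, with dim ker(I - K) = dim ker((I - K)^*). We are in the second case, so we need both kernels. Kernel of I - K: (I - K) u = u - u (v·u) = u - u = 0, so ker(I - K) = span{u} = span{(1, 1, 2)} (it is exactly 1-dimensional because rank(I - K) = 2). Kernel of the adjoint: K is real, so (I - K)^* = I - K^T = I - v u^T, and (I - v u^T) v = v - v (u·v) = 0; hence ker((I - K)^*) = span{v} = span{(-6, 3, 2)}. Therefore (I - K) x = y is solvable iff <y, v> = 0, i.e. iff -6y_1 + 3y_2 + 2y_3 = 0. When this holds, K y = u (v·y) = 0, so (I - K) y = y and x = y is a particular solution; the full solution set is the line x = y + c·u = y + c·(1, 1, 2), c ∈ C.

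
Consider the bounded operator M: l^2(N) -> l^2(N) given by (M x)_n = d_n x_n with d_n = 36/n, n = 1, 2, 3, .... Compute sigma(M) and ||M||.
sigma(M) = {36/n : n ≥ 1} ∪ {0}; ||M|| = 36

A bounded diagonal operator on l^2 with diagonal entries d_n has spectrum equal to the closure of {d_n : n ≥ 1}: every d_n is an eigenvalue (with eigenvector e_n), so {d_n} ⊂ sigma(M); the spectrum is closed, so its closure is too; and for lambda not in the closure, (M - lambda I) has bounded inverse (the diagonal entries 1/(d_n - lambda) are bounded). For our sequence d_n = 36/n, n = 1, 2, 3, ...:
  - {d_n} = {36/n : n ≥ 1}; the only limit point is 0
  - closure = {36/n : n ≥ 1} ∪ {0}
For the norm: a diagonal operator has ||M|| = sup_n |d_n|. Here d_n = 36/n is positive and decreasing, so sup_n |d_n| = d_1 = 36. So ||M|| = 36.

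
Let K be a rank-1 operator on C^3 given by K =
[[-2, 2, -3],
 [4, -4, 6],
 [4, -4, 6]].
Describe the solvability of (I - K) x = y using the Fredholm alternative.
(I - K) is invertible (det(I - K) = 1 ≠ 0), so for every y in C^3 the equation (I - K) x = y has a unique solution.

K has rank 1, so it is an outer product K = u v^T: every row of K is a multiple of one row vector. Reading off the entries, u = (1, -2, -2) and v = (-2, 2, -3) (row i of K equals u_i·v^T). A rank-one matrix u v^T satisfies K u = u (v·u) and kills the (2)-dimensional subspace v^⊥, so its characteristic polynomial is lambda^2 (lambda - v·u) with v·u = tr K = 0. Hence the eigenvalues of I - K are 1 (multiplicity 2) and 1 - (0) = 1, so det(I - K) = 1. (Direct check: I - K =
[[3, -2, 3],
 [-4, 5, -6],
 [-4, 4, -5]]
has determinant 1.) The finite-dimensional Fredholm alternative says: either (I - K) is invertible, or ker(I - K) ≠ {0} and then range(I - K) = ker((I - K)^*)^⊥, with dim ker(I - K) = dim ker((I - K)^*). Since det(I - K) ≠ 0, 1 is not an eigenvalue of K and ker(I - K) = {0}, so we are in the first case: for every y there is a unique x = (I - K)^(-1) y. Explicitly, by the Sherman–Morrison formula, (I - u v^T)^(-1) = I + u v^T/(1 - v·u), i.e. (I - K)^(-1) = I + K.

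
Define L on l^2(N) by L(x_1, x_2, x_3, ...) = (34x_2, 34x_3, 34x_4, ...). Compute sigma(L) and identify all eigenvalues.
sigma(L) = closed disk {z in C : |z| ≤ 34}; sigma_p(L) = open disk {z in C : |z| < 34}

Note L = 34·V where V is the unit left shift (V x)_k = x_{k+1}; so sigma(L) = 34·sigma(V) and ||L|| = 34||V||. ||L x||^2 = 1156sum_{k≥2} |x_k|^2 ≤ 1156||x||^2, with equality on {x : x_1 = 0}, so ||L|| = 34. For any lambda with |lambda| < 34, set r = lambda/34 (|r| < 1); the vector x = (1, r, r^2, ...) is in l^2 and satisfies L x = 34(r, r^2, ...) = lambda x, so lambda is an eigenvalue. On the boundary |lambda| = 34 the geometric series diverges, so no l^2 eigenvector exists, but these lambda lie in the approximate point spectrum. Hence sigma(L) is the closed disk of radius 34 and sigma_p(L) is the open disk.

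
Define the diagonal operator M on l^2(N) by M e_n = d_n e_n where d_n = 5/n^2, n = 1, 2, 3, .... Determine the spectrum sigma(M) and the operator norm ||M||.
sigma(M) = {5/n^2 : n ≥ 1} ∪ {0}; ||M|| = 5

A bounded diagonal operator on l^2 with diagonal entries d_n has spectrum equal to the closure of {d_n : n ≥ 1}: every d_n is an eigenvalue (with eigenvector e_n), so {d_n} ⊂ sigma(M); the spectrum is closed, so its closure is too; and for lambda not in the closure, (M - lambda I) has bounded inverse (the diagonal entries 1/(d_n - lambda) are bounded). For our sequence d_n = 5/n^2, n = 1, 2, 3, ...:
  - {d_n} = {5/n^2 : n ≥ 1}; the only limit point is 0
  - closure = {5/n^2 : n ≥ 1} ∪ {0}
For the norm: a diagonal operator has ||M|| = sup_n |d_n|. Here d_n = 5/n^2 is positive and decreasing, so sup_n |d_n| = d_1 = 5. So ||M|| = 5.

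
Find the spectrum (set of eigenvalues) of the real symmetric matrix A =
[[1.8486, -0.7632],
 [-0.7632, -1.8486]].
sigma(A) ≈ {-2, 2}

A is real symmetric, so its spectrum consists of real eigenvalues. Expanding the characteristic polynomial of the displayed matrix gives
  det(λ I - A) = p(λ) = λ^2 + (0)λ + (-4).
Solving p(λ) = 0 yields eigenvalues ≈ -2, 2. (A is shown rounded to 4 decimals, so these recover the underlying integer eigenvalues to within that precision.)
Verification: the trace of A = 0 equals the sum of eigenvalues 0, and det(A) ≈ -3.9998 matches the eigenvalue product -4.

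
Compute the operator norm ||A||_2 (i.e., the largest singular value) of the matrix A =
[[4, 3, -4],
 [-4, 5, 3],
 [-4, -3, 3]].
||A||_2 ≈ 9.1002 (= sqrt(largest eigenvalue of A^T A))

||A||_2 = sigma_max(A) = sqrt(lambda_max(A^T A)). Form the symmetric matrix M = A^T A =
[[48, 4, -40],
 [4, 43, -6],
 [-40, -6, 34]].
Its characteristic polynomial (trace, sum of principal 2x2 minors, determinant of M give the coefficients) is
  p(λ) = det(λ I - M) = λ^3 - 125λ^2 + 3506λ - 1024.
No integer candidate from the rational root theorem (±divisors of 1024) is a root, so the roots are irrational. The cubic discriminant is Δ = 19729062084 > 0, so there are three distinct real roots. p(0) = -1024 and p(1) = 2358 have opposite signs, so a root lies in (0, 1); Newton's method refines it to λ ≈ 0.2952. p(41) = 1518 and p(42) = -184 have opposite signs, so a root lies in (41, 42); Newton's method refines it to λ ≈ 41.8919. p(82) = -2664 and p(83) = 636 have opposite signs, so a root lies in (82, 83); Newton's method refines it to λ ≈ 82.8129. Check (Vieta): the three roots sum to 125, matching tr M = 125.
So the eigenvalues of A^T A are ≈ 0.2952, 41.8919, 82.8129 (all ≥ 0, as they must be for A^T A). The largest is λ_max ≈ 82.8129, hence ||A||_2 = sqrt(λ_max) ≈ 9.1002.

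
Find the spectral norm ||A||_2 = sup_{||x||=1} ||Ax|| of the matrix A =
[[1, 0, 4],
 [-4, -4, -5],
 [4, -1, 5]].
||A||_2 ≈ 10.0435 (= sqrt(largest eigenvalue of A^T A))

||A||_2 = sigma_max(A) = sqrt(lambda_max(A^T A)). Form the symmetric matrix M = A^T A =
[[33, 12, 44],
 [12, 17, 15],
 [44, 15, 66]].
Its characteristic polynomial (trace, sum of principal 2x2 minors, determinant of M give the coefficients) is
  p(λ) = det(λ I - M) = λ^3 - 116λ^2 + 1556λ - 3025.
No integer candidate from the rational root theorem (±divisors of 3025) is a root, so the roots are irrational. The cubic discriminant is Δ = 8203754277 > 0, so there are three distinct real roots. p(2) = -369 and p(3) = 626 have opposite signs, so a root lies in (2, 3); Newton's method refines it to λ ≈ 2.3461. p(12) = 671 and p(13) = -204 have opposite signs, so a root lies in (12, 13); Newton's method refines it to λ ≈ 12.7821. p(100) = -7425 and p(101) = 1116 have opposite signs, so a root lies in (100, 101); Newton's method refines it to λ ≈ 100.8718. Check (Vieta): the three roots sum to 116, matching tr M = 116.
So the eigenvalues of A^T A are ≈ 2.3461, 12.7821, 100.8718 (all ≥ 0, as they must be for A^T A). The largest is λ_max ≈ 100.8718, hence ||A||_2 = sqrt(λ_max) ≈ 10.0435.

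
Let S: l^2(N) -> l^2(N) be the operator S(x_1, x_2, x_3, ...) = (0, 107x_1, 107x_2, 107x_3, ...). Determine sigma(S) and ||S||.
sigma(S) = closed disk {z in C : |z| ≤ 107}; ||S|| = 107

Note S = 107·U where U is the unit right shift (U x)_k = x_{k-1} (with x_0 := 0); so ||S|| = 107||U|| and sigma(S) = 107·sigma(U). ||S x||^2 = sum_{k≥1} |107x_k|^2 = 11449||x||^2, so ||S|| = 107 and sigma(S) ⊂ {|z| ≤ 107}. For any |lambda| < 107, the equation (S - lambda I) x = 0 forces x_1 = 0, then 107x_k = lambda x_{k+1} ⇒ x = 0, so S has no eigenvalues. But (S - lambda I) is not surjective for |lambda| < 107: solving (S - lambda I) x = e_1 would require x_n proportional to (lambda/107)^(-n), which is not in l^2. So every |lambda| < 107 lies in the residual spectrum. The boundary |lambda| = 107 is in the approximate point spectrum (the spectrum is closed). Hence sigma(S) is the closed disk of radius 107.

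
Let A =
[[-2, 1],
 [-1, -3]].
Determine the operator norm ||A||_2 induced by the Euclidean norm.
||A||_2 = sqrt((15 + sqrt(29))/2) ≈ 3.1926 (= sqrt(largest eigenvalue of A^T A))

||A||_2 = sigma_max(A) = sqrt(lambda_max(A^T A)). Form the symmetric matrix M = A^T A =
[[5, 1],
 [1, 10]].
Its characteristic polynomial (trace, determinant of M give the coefficients) is
  p(λ) = det(λ I - M) = λ^2 - 15λ + 49.
For λ^2 - 15λ + 49 the discriminant is 29. It is nonnegative but not a perfect square, so the roots are real and irrational: λ = (15 ± sqrt(29))/2 ≈ 10.1926, 4.8074.
So the eigenvalues of A^T A are ≈ 4.8074, 10.1926 (all ≥ 0, as they must be for A^T A). The largest is λ_max = (15 + sqrt(29))/2 ≈ 10.1926, hence ||A||_2 = sqrt(λ_max) = sqrt((15 + sqrt(29))/2) ≈ 3.1926.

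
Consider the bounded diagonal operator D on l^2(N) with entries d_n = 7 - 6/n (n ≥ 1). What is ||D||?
||D|| = 7

For a diagonal operator on l^2 with entries d_n, ||D|| = sup_n |d_n|. Here d_1 = 1, d_2 = 4, ..., and d_n = 7 - 6/n increases monotonically toward 7. All terms lie in [1, 7), so |d_n| = d_n and the supremum is the limit 7, which is not attained by any individual d_n. Hence ||D|| = 7.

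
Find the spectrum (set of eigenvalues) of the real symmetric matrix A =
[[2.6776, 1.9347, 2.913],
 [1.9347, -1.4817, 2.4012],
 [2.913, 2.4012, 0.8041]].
sigma(A) ≈ {-3, -1, 6}

A is real symmetric, so its spectrum consists of real eigenvalues. Expanding the characteristic polynomial of the displayed matrix gives
  det(λ I - A) = p(λ) = λ^3 + (-2)λ^2 + (-21)λ + (-18).
Solving p(λ) = 0 yields eigenvalues ≈ -3, -1, 6. (A is shown rounded to 4 decimals, so these recover the underlying integer eigenvalues to within that precision.)
Verification: the trace of A = 2 equals the sum of eigenvalues 2, and det(A) ≈ 18.0000 matches the eigenvalue product 18.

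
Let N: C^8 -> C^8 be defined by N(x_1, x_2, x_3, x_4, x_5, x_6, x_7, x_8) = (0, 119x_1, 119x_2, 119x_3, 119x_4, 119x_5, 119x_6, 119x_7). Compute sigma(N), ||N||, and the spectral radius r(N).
sigma(N) = {0}; ||N|| = 119; r(N) = 0. (N is nilpotent with N^8 = 0.)

On C^8, N is a strictly lower-triangular matrix with 119 on the subdiagonal and zeros elsewhere, so its characteristic polynomial is lambda^8 and every eigenvalue is 0: sigma(N) = {0}. For the operator norm, N e_i = 119e_{i+1} for i = 1, ..., 7 and N e_8 = 0, so the singular values of N are 119 (with multiplicity 7) and 0; hence ||N|| = 119. The spectral radius r(N) = max|lambda| = 0. Note ||N|| > r(N) — characteristic of non-normal nilpotent operators. Indeed N^8 = 0.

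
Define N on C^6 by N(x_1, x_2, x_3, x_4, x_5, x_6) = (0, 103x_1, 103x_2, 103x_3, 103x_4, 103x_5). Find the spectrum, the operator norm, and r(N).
sigma(N) = {0}; ||N|| = 103; r(N) = 0. (N is nilpotent with N^6 = 0.)

On C^6, N is a strictly lower-triangular matrix with 103 on the subdiagonal and zeros elsewhere, so its characteristic polynomial is lambda^6 and every eigenvalue is 0: sigma(N) = {0}. For the operator norm, N e_i = 103e_{i+1} for i = 1, ..., 5 and N e_6 = 0, so the singular values of N are 103 (with multiplicity 5) and 0; hence ||N|| = 103. The spectral radius r(N) = max|lambda| = 0. Note ||N|| > r(N) — characteristic of non-normal nilpotent operators. Indeed N^6 = 0.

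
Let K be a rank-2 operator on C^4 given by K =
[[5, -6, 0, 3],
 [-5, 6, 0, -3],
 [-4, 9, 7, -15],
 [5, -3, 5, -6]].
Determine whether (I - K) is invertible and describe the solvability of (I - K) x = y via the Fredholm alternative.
(I - K) is invertible (det(I - K) = 9 ≠ 0), so for every y in C^4 the equation (I - K) x = y has a unique solution.

K has rank 2 and factors as K = U V^T = u1 v1^T + u2 v2^T with u1 = (1, -1, 2, 3), v1 = (1, 0, 2, -3), u2 = (-2, 2, 3, -1), v2 = (-2, 3, 1, -3) (multiplying out reproduces the displayed K). The nonzero eigenvalues of U V^T coincide with those of the 2 x 2 matrix G = V^T U = [[v1·u1, v1·u2], [v2·u1, v2·u2]] = [[-4, 7], [-12, 16]], and by the Sylvester determinant identity det(I_4 - U V^T) = det(I_2 - V^T U) = det([[5, -7], [12, -15]]) = (5)(-15) - (-7)(12) = 9. (Direct check: I - K =
[[-4, 6, 0, -3],
 [5, -5, 0, 3],
 [4, -9, -6, 15],
 [-5, 3, -5, 7]]
has determinant 9.) The finite-dimensional Fredholm alternative says: either (I - K) is invertible, or ker(I - K) ≠ {0} and then range(I - K) = ker((I - K)^*)^⊥, with dim ker(I - K) = dim ker((I - K)^*). Since det(I - K) ≠ 0, 1 is not an eigenvalue of K and ker(I - K) = {0}, so we are in the first case: for every y there is a unique x = (I - K)^(-1) y. (Explicitly, by the Woodbury identity, (I - U V^T)^(-1) = I + U (I_2 - G)^(-1) V^T.)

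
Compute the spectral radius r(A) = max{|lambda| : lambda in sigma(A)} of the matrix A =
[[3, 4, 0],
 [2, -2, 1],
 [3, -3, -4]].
r(A) ≈ 4.3962

The eigenvalues of A are the roots of its characteristic polynomial. With M = A (coefficients from the trace, the sum of principal 2x2 minors, and det A):
  p(λ) = det(λ I - M) = λ^3 + 3λ^2 - 15λ - 77.
No integer candidate from the rational root theorem (±divisors of 77) is a root, so the roots are irrational. The cubic discriminant is Δ = -73872 < 0, so there is one real root and a complex-conjugate pair. p(4) = -25 and p(5) = 48 have opposite signs, so a root lies in (4, 5); Newton's method refines it to λ ≈ 4.3962. Dividing out (λ - (4.3962)) leaves approximately λ^2 + 7.3962λ + 17.5151. For λ^2 + 7.3962λ + 17.5151 the discriminant is -15.3568. It is negative, so the remaining roots are the complex-conjugate pair λ ≈ -3.6981 ± 1.9594i. Their product equals the constant term, so |λ|^2 ≈ 17.5151 and |λ| ≈ 4.1851.
Thus the eigenvalues (to 4 decimals) are 4.3962 (modulus 4.3962); -3.6981 ± 1.9594i (modulus 4.1851). The spectral radius is the largest modulus: r(A) ≈ 4.3962. (Cross-check: r(A) ≤ ||A||_2 ≈ 6.1079; equality holds whenever A is normal, though it can also hold for some non-normal A.)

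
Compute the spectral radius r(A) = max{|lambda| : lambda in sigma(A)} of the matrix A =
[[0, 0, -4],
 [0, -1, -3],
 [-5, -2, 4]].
r(A) ≈ 7.4117

The eigenvalues of A are the roots of its characteristic polynomial. With M = A (coefficients from the trace, the sum of principal 2x2 minors, and det A):
  p(λ) = det(λ I - M) = λ^3 - 3λ^2 - 30λ - 20.
No integer candidate from the rational root theorem (±divisors of 20) is a root, so the roots are irrational. The cubic discriminant is Δ = 70740 > 0, so there are three distinct real roots. p(-4) = -12 and p(-3) = 16 have opposite signs, so a root lies in (-4, -3); Newton's method refines it to λ ≈ -3.6781. p(-1) = 6 and p(0) = -20 have opposite signs, so a root lies in (-1, 0); Newton's method refines it to λ ≈ -0.7337. p(7) = -34 and p(8) = 60 have opposite signs, so a root lies in (7, 8); Newton's method refines it to λ ≈ 7.4117. Check (Vieta): the three roots sum to 3, matching tr M = 3.
Thus the eigenvalues (to 4 decimals) are -3.6781 (modulus 3.6781); -0.7337 (modulus 0.7337); 7.4117 (modulus 7.4117). The spectral radius is the largest modulus: r(A) ≈ 7.4117. (Cross-check: r(A) ≤ ||A||_2 ≈ 7.5108; equality holds whenever A is normal, though it can also hold for some non-normal A.)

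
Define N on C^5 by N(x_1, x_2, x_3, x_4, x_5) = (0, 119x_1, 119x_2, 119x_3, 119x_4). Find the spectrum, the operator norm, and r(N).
sigma(N) = {0}; ||N|| = 119; r(N) = 0. (N is nilpotent with N^5 = 0.)

On C^5, N is a strictly lower-triangular matrix with 119 on the subdiagonal and zeros elsewhere, so its characteristic polynomial is lambda^5 and every eigenvalue is 0: sigma(N) = {0}. For the operator norm, N e_i = 119e_{i+1} for i = 1, ..., 4 and N e_5 = 0, so the singular values of N are 119 (with multiplicity 4) and 0; hence ||N|| = 119. The spectral radius r(N) = max|lambda| = 0. Note ||N|| > r(N) — characteristic of non-normal nilpotent operators. Indeed N^5 = 0.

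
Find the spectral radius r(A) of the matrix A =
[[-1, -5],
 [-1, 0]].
r(A) = (1 + sqrt(21))/2 ≈ 2.7913

The eigenvalues of A are the roots of its characteristic polynomial. With M = A (coefficients from the trace and determinant):
  p(λ) = det(λ I - M) = λ^2 + λ - 5.
For λ^2 + λ - 5 the discriminant is 21. It is nonnegative but not a perfect square, so the roots are real and irrational: λ = (-1 ± sqrt(21))/2 ≈ 1.7913, -2.7913.
Thus the eigenvalues (to 4 decimals) are 1.7913 (modulus 1.7913); -2.7913 (modulus 2.7913). The spectral radius is the largest modulus: r(A) = (1 + sqrt(21))/2 ≈ 2.7913. (Cross-check: r(A) ≤ ||A||_2 ≈ 5.1029; equality holds whenever A is normal, though it can also hold for some non-normal A.)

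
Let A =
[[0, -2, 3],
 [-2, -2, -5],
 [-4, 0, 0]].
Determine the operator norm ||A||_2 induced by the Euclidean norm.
||A||_2 ≈ 6.3337 (= sqrt(largest eigenvalue of A^T A))

||A||_2 = sigma_max(A) = sqrt(lambda_max(A^T A)). Form the symmetric matrix M = A^T A =
[[20, 4, 10],
 [4, 8, 4],
 [10, 4, 34]].
Its characteristic polynomial (trace, sum of principal 2x2 minors, determinant of M give the coefficients) is
  p(λ) = det(λ I - M) = λ^3 - 62λ^2 + 980λ - 4096.
No integer candidate from the rational root theorem (±divisors of 4096) is a root, so the roots are irrational. The cubic discriminant is Δ = 48972096 > 0, so there are three distinct real roots. p(6) = -232 and p(7) = 69 have opposite signs, so a root lies in (6, 7); Newton's method refines it to λ ≈ 6.744. p(15) = 29 and p(16) = -192 have opposite signs, so a root lies in (15, 16); Newton's method refines it to λ ≈ 15.1399. p(40) = -96 and p(41) = 783 have opposite signs, so a root lies in (40, 41); Newton's method refines it to λ ≈ 40.1161. Check (Vieta): the three roots sum to 62, matching tr M = 62.
So the eigenvalues of A^T A are ≈ 6.744, 15.1399, 40.1161 (all ≥ 0, as they must be for A^T A). The largest is λ_max ≈ 40.1161, hence ||A||_2 = sqrt(λ_max) ≈ 6.3337.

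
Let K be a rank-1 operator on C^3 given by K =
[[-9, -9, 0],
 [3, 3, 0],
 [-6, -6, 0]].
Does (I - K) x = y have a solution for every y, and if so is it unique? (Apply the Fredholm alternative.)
(I - K) is invertible (det(I - K) = 7 ≠ 0), so for every y in C^3 the equation (I - K) x = y has a unique solution.

K has rank 1, so it is an outer product K = u v^T: every row of K is a multiple of one row vector. Reading off the entries, u = (3, -1, 2) and v = (-3, -3, 0) (row i of K equals u_i·v^T). A rank-one matrix u v^T satisfies K u = u (v·u) and kills the (2)-dimensional subspace v^⊥, so its characteristic polynomial is lambda^2 (lambda - v·u) with v·u = tr K = -6. Hence the eigenvalues of I - K are 1 (multiplicity 2) and 1 - (-6) = 7, so det(I - K) = 7. (Direct check: I - K =
[[10, 9, 0],
 [-3, -2, 0],
 [6, 6, 1]]
has determinant 7.) The finite-dimensional Fredholm alternative says: either (I - K) is invertible, or ker(I - K) ≠ {0} and then range(I - K) = ker((I - K)^*)^⊥, with dim ker(I - K) = dim ker((I - K)^*). Since det(I - K) ≠ 0, 1 is not an eigenvalue of K and ker(I - K) = {0}, so we are in the first case: for every y there is a unique x = (I - K)^(-1) y. Explicitly, by the Sherman–Morrison formula, (I - u v^T)^(-1) = I + u v^T/(1 - v·u), i.e. (I - K)^(-1) = I + K/(7).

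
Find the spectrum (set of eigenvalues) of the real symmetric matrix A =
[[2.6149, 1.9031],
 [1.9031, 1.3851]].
sigma(A) ≈ {0, 4}

A is real symmetric, so its spectrum consists of real eigenvalues. Expanding the characteristic polynomial of the displayed matrix gives
  det(λ I - A) = p(λ) = λ^2 + (-4)λ + (0).
Solving p(λ) = 0 yields eigenvalues ≈ 0, 4. (A is shown rounded to 4 decimals, so these recover the underlying integer eigenvalues to within that precision.)
Verification: the trace of A = 4 equals the sum of eigenvalues 4, and det(A) ≈ 0.0001 matches the eigenvalue product 0.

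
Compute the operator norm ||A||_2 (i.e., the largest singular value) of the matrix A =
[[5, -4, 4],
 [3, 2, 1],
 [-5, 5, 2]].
||A||_2 ≈ 9.6847 (= sqrt(largest eigenvalue of A^T A))

||A||_2 = sigma_max(A) = sqrt(lambda_max(A^T A)). Form the symmetric matrix M = A^T A =
[[59, -39, 13],
 [-39, 45, -4],
 [13, -4, 21]].
Its characteristic polynomial (trace, sum of principal 2x2 minors, determinant of M give the coefficients) is
  p(λ) = det(λ I - M) = λ^3 - 125λ^2 + 3133λ - 19321.
No integer candidate from the rational root theorem (±divisors of 19321) is a root, so the roots are irrational. The cubic discriminant is Δ = 5534044720 > 0, so there are three distinct real roots. p(9) = -520 and p(10) = 509 have opposite signs, so a root lies in (9, 10); Newton's method refines it to λ ≈ 9.4819. p(21) = 608 and p(22) = -247 have opposite signs, so a root lies in (21, 22); Newton's method refines it to λ ≈ 21.7252. p(93) = -4720 and p(94) = 1265 have opposite signs, so a root lies in (93, 94); Newton's method refines it to λ ≈ 93.7929. Check (Vieta): the three roots sum to 125, matching tr M = 125.
So the eigenvalues of A^T A are ≈ 9.4819, 21.7252, 93.7929 (all ≥ 0, as they must be for A^T A). The largest is λ_max ≈ 93.7929, hence ||A||_2 = sqrt(λ_max) ≈ 9.6847.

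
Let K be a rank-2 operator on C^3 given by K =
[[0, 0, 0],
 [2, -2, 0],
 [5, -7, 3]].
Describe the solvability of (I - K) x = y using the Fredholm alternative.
(I - K) is invertible (det(I - K) = -6 ≠ 0), so for every y in C^3 the equation (I - K) x = y has a unique solution.

K has rank 2 and factors as K = U V^T = u1 v1^T + u2 v2^T with u1 = (0, -1, -2), v1 = (-2, 2, 0), u2 = (0, 0, -1), v2 = (-1, 3, -3) (multiplying out reproduces the displayed K). The nonzero eigenvalues of U V^T coincide with those of the 2 x 2 matrix G = V^T U = [[v1·u1, v1·u2], [v2·u1, v2·u2]] = [[-2, 0], [3, 3]], and by the Sylvester determinant identity det(I_3 - U V^T) = det(I_2 - V^T U) = det([[3, 0], [-3, -2]]) = (3)(-2) - (0)(-3) = -6. (Direct check: I - K =
[[1, 0, 0],
 [-2, 3, 0],
 [-5, 7, -2]]
has determinant -6.) The finite-dimensional Fredholm alternative says: either (I - K) is invertible, or ker(I - K) ≠ {0} and then range(I - K) = ker((I - K)^*)^⊥, with dim ker(I - K) = dim ker((I - K)^*). Since det(I - K) ≠ 0, 1 is not an eigenvalue of K and ker(I - K) = {0}, so we are in the first case: for every y there is a unique x = (I - K)^(-1) y. (Explicitly, by the Woodbury identity, (I - U V^T)^(-1) = I + U (I_2 - G)^(-1) V^T.)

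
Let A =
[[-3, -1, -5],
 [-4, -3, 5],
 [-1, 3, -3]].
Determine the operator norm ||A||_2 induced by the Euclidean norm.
||A||_2 ≈ 8.2213 (= sqrt(largest eigenvalue of A^T A))

||A||_2 = sigma_max(A) = sqrt(lambda_max(A^T A)). Form the symmetric matrix M = A^T A =
[[26, 12, -2],
 [12, 19, -19],
 [-2, -19, 59]].
Its characteristic polynomial (trace, sum of principal 2x2 minors, determinant of M give the coefficients) is
  p(λ) = det(λ I - M) = λ^3 - 104λ^2 + 2640λ - 12100.
No integer candidate from the rational root theorem (±divisors of 12100) is a root, so the roots are irrational. The cubic discriminant is Δ = 3186898000 > 0, so there are three distinct real roots. p(5) = -1375 and p(6) = 212 have opposite signs, so a root lies in (5, 6); Newton's method refines it to λ ≈ 5.8598. p(30) = 500 and p(31) = -413 have opposite signs, so a root lies in (30, 31); Newton's method refines it to λ ≈ 30.551. p(67) = -1313 and p(68) = 956 have opposite signs, so a root lies in (67, 68); Newton's method refines it to λ ≈ 67.5892. Check (Vieta): the three roots sum to 104, matching tr M = 104.
So the eigenvalues of A^T A are ≈ 5.8598, 30.551, 67.5892 (all ≥ 0, as they must be for A^T A). The largest is λ_max ≈ 67.5892, hence ||A||_2 = sqrt(λ_max) ≈ 8.2213.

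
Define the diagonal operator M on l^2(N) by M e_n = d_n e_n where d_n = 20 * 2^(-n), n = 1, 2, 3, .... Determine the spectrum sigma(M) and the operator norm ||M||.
sigma(M) = {20 * 2^(-n) : n ≥ 1} ∪ {0}; ||M|| = 10

A bounded diagonal operator on l^2 with diagonal entries d_n has spectrum equal to the closure of {d_n : n ≥ 1}: every d_n is an eigenvalue (with eigenvector e_n), so {d_n} ⊂ sigma(M); the spectrum is closed, so its closure is too; and for lambda not in the closure, (M - lambda I) has bounded inverse (the diagonal entries 1/(d_n - lambda) are bounded). For our sequence d_n = 20 * 2^(-n), n = 1, 2, 3, ...:
  - {d_n} = {20 * 2^(-n) : n ≥ 1}; the only limit point is 0
  - closure = {20 * 2^(-n) : n ≥ 1} ∪ {0}
For the norm: a diagonal operator has ||M|| = sup_n |d_n|. Here d_n = 20 * 2^(-n) is positive and decreasing, so sup_n |d_n| = d_1 = 20/2 = 10. So ||M|| = 10.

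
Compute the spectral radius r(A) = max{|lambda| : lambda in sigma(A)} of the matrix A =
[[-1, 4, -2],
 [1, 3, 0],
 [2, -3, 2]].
r(A) = 4

The eigenvalues of A are the roots of its characteristic polynomial. With M = A (coefficients from the trace, the sum of principal 2x2 minors, and det A):
  p(λ) = det(λ I - M) = λ^3 - 4λ^2 + λ - 4.
By the rational root theorem any rational root is an integer divisor of 4. Testing λ = 4: p(4) = 64 - 64 + 4 - 4 = 0, so λ = 4 is a root. Dividing out (λ - 4) leaves p(λ) = (λ - 4)(λ^2 + 1). For λ^2 + 1 the discriminant is -4. It is negative, so the roots are the complex-conjugate pair λ = 0 ± (sqrt(4)/2) i ≈ 0 ± 1i. For a conjugate pair the product of the roots equals the constant term, so |λ|^2 = 1 and |λ| = sqrt(1) = 1.
Thus the eigenvalues (to 4 decimals) are 0 ± 1i (modulus 1); 4 (modulus 4). The spectral radius is the largest modulus: r(A) = 4. (Cross-check: r(A) ≤ ||A||_2 ≈ 6.5007; equality holds whenever A is normal, though it can also hold for some non-normal A.)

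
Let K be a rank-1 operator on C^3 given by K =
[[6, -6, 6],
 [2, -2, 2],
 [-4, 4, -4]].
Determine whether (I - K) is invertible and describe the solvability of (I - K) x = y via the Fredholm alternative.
(I - K) is invertible (det(I - K) = 1 ≠ 0), so for every y in C^3 the equation (I - K) x = y has a unique solution.

K has rank 1, so it is an outer product K = u v^T: every row of K is a multiple of one row vector. Reading off the entries, u = (-3, -1, 2) and v = (-2, 2, -2) (row i of K equals u_i·v^T). A rank-one matrix u v^T satisfies K u = u (v·u) and kills the (2)-dimensional subspace v^⊥, so its characteristic polynomial is lambda^2 (lambda - v·u) with v·u = tr K = 0. Hence the eigenvalues of I - K are 1 (multiplicity 2) and 1 - (0) = 1, so det(I - K) = 1. (Direct check: I - K =
[[-5, 6, -6],
 [-2, 3, -2],
 [4, -4, 5]]
has determinant 1.) The finite-dimensional Fredholm alternative says: either (I - K) is invertible, or ker(I - K) ≠ {0} and then range(I - K) = ker((I - K)^*)^⊥, with dim ker(I - K) = dim ker((I - K)^*). Since det(I - K) ≠ 0, 1 is not an eigenvalue of K and ker(I - K) = {0}, so we are in the first case: for every y there is a unique x = (I - K)^(-1) y. Explicitly, by the Sherman–Morrison formula, (I - u v^T)^(-1) = I + u v^T/(1 - v·u), i.e. (I - K)^(-1) = I + K.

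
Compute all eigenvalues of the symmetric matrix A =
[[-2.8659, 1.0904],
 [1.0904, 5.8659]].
sigma(A) ≈ {-3, 6}

A is real symmetric, so its spectrum consists of real eigenvalues. Expanding the characteristic polynomial of the displayed matrix gives
  det(λ I - A) = p(λ) = λ^2 + (-3)λ + (-18).
Solving p(λ) = 0 yields eigenvalues ≈ -3, 6. (A is shown rounded to 4 decimals, so these recover the underlying integer eigenvalues to within that precision.)
Verification: the trace of A = 3 equals the sum of eigenvalues 3, and det(A) ≈ -18.0001 matches the eigenvalue product -18.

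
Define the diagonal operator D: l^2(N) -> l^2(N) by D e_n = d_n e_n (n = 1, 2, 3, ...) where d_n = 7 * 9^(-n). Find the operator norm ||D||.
||D|| = 7/9 (attained at n = 1)

For D diagonal, ||D|| = sup_n |d_n|. The sequence d_n = 7 * 9^(-n) is positive and strictly decreasing (ratio 9^(-1) < 1), so the supremum is d_1 = 7/9. Hence ||D|| = 7/9.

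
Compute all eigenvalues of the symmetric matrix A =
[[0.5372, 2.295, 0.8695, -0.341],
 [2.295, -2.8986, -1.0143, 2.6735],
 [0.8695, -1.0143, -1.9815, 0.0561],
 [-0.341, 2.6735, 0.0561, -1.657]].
sigma(A) ≈ {-6, -2, 0, 2}

A is real symmetric, so its spectrum consists of real eigenvalues. Expanding the characteristic polynomial of the displayed matrix gives
  det(λ I - A) = p(λ) = λ^4 + (6)λ^3 + (-4)λ^2 + (-24)λ + (0).
Solving p(λ) = 0 yields eigenvalues ≈ -6, -2, 0, 2. (A is shown rounded to 4 decimals, so these recover the underlying integer eigenvalues to within that precision.)
Verification: the trace of A = -6 equals the sum of eigenvalues -6, and det(A) ≈ 0.0005 matches the eigenvalue product 0.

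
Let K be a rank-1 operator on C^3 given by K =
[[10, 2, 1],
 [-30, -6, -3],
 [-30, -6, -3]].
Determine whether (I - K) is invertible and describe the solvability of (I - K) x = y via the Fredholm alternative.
(I - K) is singular (det(I - K) = 0, i.e. 1 ∈ sigma(K)). (I - K) x = y is solvable iff y ⊥ ker((I - K)^*) = span{(10, 2, 1)}, i.e. iff 10y_1 + 2y_2 + y_3 = 0. When solvable, the solutions are x = y + c·(1, -3, -3), c arbitrary (ker(I - K) = span{(1, -3, -3)}, dimension 1).

K has rank 1, so it is an outer product K = u v^T: every row of K is a multiple of one row vector. Reading off the entries, u = (1, -3, -3) and v = (10, 2, 1) (row i of K equals u_i·v^T). A rank-one matrix u v^T satisfies K u = u (v·u) and kills the (2)-dimensional subspace v^⊥, so its characteristic polynomial is lambda^2 (lambda - v·u) with v·u = tr K = 1. Hence the eigenvalues of I - K are 1 (multiplicity 2) and 1 - (1) = 0, so det(I - K) = 0. (Direct check: I - K =
[[-9, -2, -1],
 [30, 7, 3],
 [30, 6, 4]]
has determinant 0.) So 1 is an eigenvalue of K and (I - K) is not invertible. The finite-dimensional Fredholm alternative says: either (I - K) is invertible, or ker(I - K) ≠ {0} and then range(I - K) = ker((I - K)^*)^⊥, with dim ker(I - K) = dim ker((I - K)^*). We are in the second case, so we need both kernels. Kernel of I - K: (I - K) u = u - u (v·u) = u - u = 0, so ker(I - K) = span{u} = span{(1, -3, -3)} (it is exactly 1-dimensional because rank(I - K) = 2). Kernel of the adjoint: K is real, so (I - K)^* = I - K^T = I - v u^T, and (I - v u^T) v = v - v (u·v) = 0; hence ker((I - K)^*) = span{v} = span{(10, 2, 1)}. Therefore (I - K) x = y is solvable iff <y, v> = 0, i.e. iff 10y_1 + 2y_2 + y_3 = 0. When this holds, K y = u (v·y) = 0, so (I - K) y = y and x = y is a particular solution; the full solution set is the line x = y + c·u = y + c·(1, -3, -3), c ∈ C.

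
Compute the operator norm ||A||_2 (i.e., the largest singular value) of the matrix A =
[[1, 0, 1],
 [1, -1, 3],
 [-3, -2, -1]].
||A||_2 ≈ 4.3179 (= sqrt(largest eigenvalue of A^T A))

||A||_2 = sigma_max(A) = sqrt(lambda_max(A^T A)). Form the symmetric matrix M = A^T A =
[[11, 5, 7],
 [5, 5, -1],
 [7, -1, 11]].
Its characteristic polynomial (trace, sum of principal 2x2 minors, determinant of M give the coefficients) is
  p(λ) = det(λ I - M) = λ^3 - 27λ^2 + 156λ - 4.
No integer candidate from the rational root theorem (±divisors of 4) is a root, so the roots are irrational. The cubic discriminant is Δ = 2543184 > 0, so there are three distinct real roots. p(0) = -4 and p(1) = 126 have opposite signs, so a root lies in (0, 1); Newton's method refines it to λ ≈ 0.0258. p(8) = 28 and p(9) = -58 have opposite signs, so a root lies in (8, 9); Newton's method refines it to λ ≈ 8.3299. p(18) = -112 and p(19) = 72 have opposite signs, so a root lies in (18, 19); Newton's method refines it to λ ≈ 18.6444. Check (Vieta): the three roots sum to 27, matching tr M = 27.
So the eigenvalues of A^T A are ≈ 0.0258, 8.3299, 18.6444 (all ≥ 0, as they must be for A^T A). The largest is λ_max ≈ 18.6444, hence ||A||_2 = sqrt(λ_max) ≈ 4.3179.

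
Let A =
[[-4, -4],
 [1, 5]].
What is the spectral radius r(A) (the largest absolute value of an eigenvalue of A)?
r(A) = (1 + sqrt(65))/2 ≈ 4.5311

The eigenvalues of A are the roots of its characteristic polynomial. With M = A (coefficients from the trace and determinant):
  p(λ) = det(λ I - M) = λ^2 - λ - 16.
For λ^2 - λ - 16 the discriminant is 65. It is nonnegative but not a perfect square, so the roots are real and irrational: λ = (1 ± sqrt(65))/2 ≈ 4.5311, -3.5311.
Thus the eigenvalues (to 4 decimals) are 4.5311 (modulus 4.5311); -3.5311 (modulus 3.5311). The spectral radius is the largest modulus: r(A) = (1 + sqrt(65))/2 ≈ 4.5311. (Cross-check: r(A) ≤ ||A||_2 ≈ 7.2929; equality holds whenever A is normal, though it can also hold for some non-normal A.)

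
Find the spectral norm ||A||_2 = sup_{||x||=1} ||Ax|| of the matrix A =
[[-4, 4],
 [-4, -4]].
||A||_2 = sqrt(32) ≈ 5.6569 (= sqrt(largest eigenvalue of A^T A))

||A||_2 = sigma_max(A) = sqrt(lambda_max(A^T A)). Form the symmetric matrix M = A^T A =
[[32, 0],
 [0, 32]].
Its characteristic polynomial (trace, determinant of M give the coefficients) is
  p(λ) = det(λ I - M) = λ^2 - 64λ + 1024.
For λ^2 - 64λ + 1024 the discriminant is 0. It is a perfect square (0^2), so the roots are rational: λ = (64 ± 0)/2 = 32, 32.
So the eigenvalues of A^T A are ≈ 32, 32 (all ≥ 0, as they must be for A^T A). The largest is λ_max = 32, hence ||A||_2 = sqrt(λ_max) = sqrt(32) ≈ 5.6569.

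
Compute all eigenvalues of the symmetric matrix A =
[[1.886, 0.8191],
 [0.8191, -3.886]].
sigma(A) ≈ {-4, 2}

A is real symmetric, so its spectrum consists of real eigenvalues. Expanding the characteristic polynomial of the displayed matrix gives
  det(λ I - A) = p(λ) = λ^2 + (2)λ + (-8).
Solving p(λ) = 0 yields eigenvalues ≈ -4, 2. (A is shown rounded to 4 decimals, so these recover the underlying integer eigenvalues to within that precision.)
Verification: the trace of A = -2 equals the sum of eigenvalues -2, and det(A) ≈ -7.9999 matches the eigenvalue product -8.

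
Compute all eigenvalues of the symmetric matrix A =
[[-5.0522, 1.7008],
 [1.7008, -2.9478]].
sigma(A) ≈ {-6, -2}

A is real symmetric, so its spectrum consists of real eigenvalues. Expanding the characteristic polynomial of the displayed matrix gives
  det(λ I - A) = p(λ) = λ^2 + (8)λ + (12).
Solving p(λ) = 0 yields eigenvalues ≈ -6, -2. (A is shown rounded to 4 decimals, so these recover the underlying integer eigenvalues to within that precision.)
Verification: the trace of A = -8 equals the sum of eigenvalues -8, and det(A) ≈ 12.0002 matches the eigenvalue product 12.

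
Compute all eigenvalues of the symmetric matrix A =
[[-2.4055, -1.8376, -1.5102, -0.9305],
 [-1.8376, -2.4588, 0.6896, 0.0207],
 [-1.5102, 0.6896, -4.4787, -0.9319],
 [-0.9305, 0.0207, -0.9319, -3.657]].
sigma(A) ≈ {-6, -4, -3, 0}

A is real symmetric, so its spectrum consists of real eigenvalues. Expanding the characteristic polynomial of the displayed matrix gives
  det(λ I - A) = p(λ) = λ^4 + (13)λ^3 + (54)λ^2 + (72)λ + (0).
Solving p(λ) = 0 yields eigenvalues ≈ -6, -4, -3, 0. (A is shown rounded to 4 decimals, so these recover the underlying integer eigenvalues to within that precision.)
Verification: the trace of A = -13 equals the sum of eigenvalues -13, and det(A) ≈ -0.0006 matches the eigenvalue product 0.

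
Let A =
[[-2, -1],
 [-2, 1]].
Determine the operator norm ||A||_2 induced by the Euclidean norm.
||A||_2 = sqrt(8) ≈ 2.8284 (= sqrt(largest eigenvalue of A^T A))

||A||_2 = sigma_max(A) = sqrt(lambda_max(A^T A)). Form the symmetric matrix M = A^T A =
[[8, 0],
 [0, 2]].
Its characteristic polynomial (trace, determinant of M give the coefficients) is
  p(λ) = det(λ I - M) = λ^2 - 10λ + 16.
For λ^2 - 10λ + 16 the discriminant is 36. It is a perfect square (6^2), so the roots are rational: λ = (10 ± 6)/2 = 8, 2.
So the eigenvalues of A^T A are ≈ 2, 8 (all ≥ 0, as they must be for A^T A). The largest is λ_max = 8, hence ||A||_2 = sqrt(λ_max) = sqrt(8) ≈ 2.8284.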